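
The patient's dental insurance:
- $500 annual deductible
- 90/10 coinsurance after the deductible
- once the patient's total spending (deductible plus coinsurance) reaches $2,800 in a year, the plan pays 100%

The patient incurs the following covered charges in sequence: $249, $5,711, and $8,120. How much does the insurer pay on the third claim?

#1 ($249): fully absorbed by the deductible. Patient pays $249; OOP now $249. Insurer: $249 − $249 = $0.
#2 ($5,711): $251 to deductible, leaving $5,460; coinsurance $5,460 × 10% = $546. Patient pays $797; OOP now $1,046. Plan pays $5,711 − $797 = $4,914.
#3 ($8,120): deductible already satisfied, so patient's share is 10% × $8,120 = $812. Patient owes $812 (running OOP $1,858). Insurer: $8,120 − $812 = $7,308.

$7,308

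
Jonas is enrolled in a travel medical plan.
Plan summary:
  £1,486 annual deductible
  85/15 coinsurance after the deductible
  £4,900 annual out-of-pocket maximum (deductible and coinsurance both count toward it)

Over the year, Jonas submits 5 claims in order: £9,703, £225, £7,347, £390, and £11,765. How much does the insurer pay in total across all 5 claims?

£24,530

#1 (£9,703): deductible takes £1,486, £8,217 remains; traveler's 15% is £1,232.55. Traveler pays £2,718.55; OOP now £2,718.55. Plan pays £9,703 − £2,718.55 = £6,984.45.
#2 (£225): deductible already satisfied, so traveler's share is 15% × £225 = £33.75. Traveler pays £33.75; OOP now £2,752.30. Insurer: £225 − £33.75 = £191.25.
#3 (£7,347): deductible already satisfied, so traveler's share is 15% × £7,347 = £1,102.05. Traveler pays £1,102.05; OOP now £3,854.35. Plan pays £7,347 − £1,102.05 = £6,244.95.
#4 (£390): 15% coinsurance on £390 = £58.50. Cost to traveler: £58.50. OOP to date £3,912.85. Plan pays £390 − £58.50 = £331.50.
#5 (£11,765): deductible met; 15% of £11,765 = £1,764.75. OOP would hit £5,677.60 > £4,900, so the cap limits the traveler to £4,900 − £3,912.85 = £987.15. Insurer: £11,765 − £987.15 = £10,777.85.
Insurer total = bills − traveler's total = £29,430 − £4,900 = £24,530.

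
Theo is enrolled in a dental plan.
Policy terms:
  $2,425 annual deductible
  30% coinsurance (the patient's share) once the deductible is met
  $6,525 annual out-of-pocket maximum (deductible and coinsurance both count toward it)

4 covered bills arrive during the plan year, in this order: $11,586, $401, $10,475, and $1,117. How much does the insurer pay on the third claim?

Claim 1 ($11,586): $2,425 to deductible, leaving $9,161; 30% of $9,161 = $2,748.30. Patient owes $5,173.30 (running OOP $5,173.30). Plan pays $11,586 − $5,173.30 = $6,412.70.
Claim 2 ($401): 30% coinsurance on $401 = $120.30. Patient pays $120.30; OOP now $5,293.60. Insurer: $401 − $120.30 = $280.70.
Claim 3 ($10,475): deductible already satisfied, so patient's share is 30% × $10,475 = $3,142.50. OOP would hit $8,436.10 > $6,525, so the cap limits the patient to $6,525 − $5,293.60 = $1,231.40. Insurer: $10,475 − $1,231.40 = $9,243.60.

$9,243.60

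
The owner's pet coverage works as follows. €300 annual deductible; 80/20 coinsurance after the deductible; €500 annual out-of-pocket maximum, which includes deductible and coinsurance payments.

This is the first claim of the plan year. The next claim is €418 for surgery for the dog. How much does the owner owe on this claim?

Nothing has been paid toward the €300 deductible, so the first €300 of this charge is applied there.
The remaining €118 (= €418 − €300) moves to coinsurance.
20% of €118 = €23.60 falls to the owner.
So the owner owes €300 + €23.60 = €323.60 before any cap.
Year-to-date out-of-pocket becomes €0 + €323.60 = €323.60, still under the €500 maximum, so no cap applies.

€323.60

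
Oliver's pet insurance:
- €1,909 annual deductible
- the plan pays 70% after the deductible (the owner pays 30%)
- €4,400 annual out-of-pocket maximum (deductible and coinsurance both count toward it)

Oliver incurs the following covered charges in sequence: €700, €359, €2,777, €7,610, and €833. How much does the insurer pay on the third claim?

€1,348.90

Claim 1 — €700: fully absorbed by the deductible. Owner pays €700; OOP now €700. Insurer: €700 − €700 = €0.
Claim 2 — €359: fully absorbed by the deductible. Owner owes €359 (running OOP €1,059). Insurer: €359 − €359 = €0.
Claim 3 — €2,777: deductible takes €850, €1,927 remains; 30% of €1,927 = €578.10. Owner pays €1,428.10; OOP now €2,487.10. Plan pays €2,777 − €1,428.10 = €1,348.90.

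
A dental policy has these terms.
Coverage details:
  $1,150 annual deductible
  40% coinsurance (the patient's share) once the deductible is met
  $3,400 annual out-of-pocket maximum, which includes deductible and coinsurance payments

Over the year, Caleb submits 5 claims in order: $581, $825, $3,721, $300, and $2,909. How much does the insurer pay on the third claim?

Bill 1, $581: all of it applies to the deductible. Patient owes $581 (running OOP $581). Plan pays $581 − $581 = $0.
Bill 2, $825: $569 finishes the deductible; $256 goes to coinsurance; patient's 40% is $102.40. Patient pays $671.40; OOP now $1,252.40. Plan pays $825 − $671.40 = $153.60.
Bill 3, $3,721: 40% coinsurance on $3,721 = $1,488.40. Cost to patient: $1,488.40. OOP to date $2,740.80. Plan pays $3,721 − $1,488.40 = $2,232.60.

$2,232.60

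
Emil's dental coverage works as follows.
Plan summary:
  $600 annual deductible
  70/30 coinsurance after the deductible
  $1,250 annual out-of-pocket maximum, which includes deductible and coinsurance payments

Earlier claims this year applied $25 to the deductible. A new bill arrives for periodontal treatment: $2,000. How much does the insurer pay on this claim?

$997.50

Deductible still to meet: $600 − $25 = $575.
The remaining $1,425 (= $2,000 − $575) moves to coinsurance.
30% of $1,425 = $427.50 falls to the patient.
So the patient owes $575 + $427.50 = $1,002.50 before any cap.
Year-to-date out-of-pocket becomes $25 + $1,002.50 = $1,027.50, still under the $1,250 maximum, so no cap applies.
The insurer covers the remainder: $2,000 − $1,002.50 = $997.50.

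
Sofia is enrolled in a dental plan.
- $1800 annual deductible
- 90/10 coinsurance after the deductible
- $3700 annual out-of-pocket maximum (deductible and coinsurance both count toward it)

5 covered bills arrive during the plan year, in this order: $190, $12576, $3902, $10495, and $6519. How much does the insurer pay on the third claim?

$3511.80

Claim 1 ($190): all of it applies to the deductible. Patient owes $190 (running OOP $190). Insurer: $190 − $190 = $0.
Claim 2 ($12576): deductible takes $1610, $10966 remains; patient's 10% is $1096.60. Patient owes $2706.60 (running OOP $2896.60). Insurer: $12576 − $2706.60 = $9869.40.
Claim 3 ($3902): deductible already satisfied, so patient's share is 10% × $3902 = $390.20. Patient pays $390.20; OOP now $3286.80. Plan pays $3902 − $390.20 = $3511.80.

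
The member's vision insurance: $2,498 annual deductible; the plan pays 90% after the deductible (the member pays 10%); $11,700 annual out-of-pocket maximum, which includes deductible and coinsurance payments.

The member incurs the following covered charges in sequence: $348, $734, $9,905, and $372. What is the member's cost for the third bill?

Claim 1 ($348): all of it applies to the deductible. Member pays $348; OOP now $348.
Claim 2 ($734): all of it applies to the deductible. Member owes $734 (running OOP $1,082).
Claim 3 ($9,905): $1,416 to deductible, leaving $8,489; 10% of $8,489 = $848.90. Cost to member: $2,264.90. OOP to date $3,346.90.

$2,264.90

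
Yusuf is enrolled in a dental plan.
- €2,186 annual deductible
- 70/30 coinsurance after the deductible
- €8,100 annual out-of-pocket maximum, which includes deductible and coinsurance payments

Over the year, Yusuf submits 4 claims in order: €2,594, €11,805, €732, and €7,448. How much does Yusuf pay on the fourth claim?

Claim 1 (€2,594): deductible takes €2,186, €408 remains; 30% of €408 = €122.40. Patient pays €2,308.40; OOP now €2,308.40.
Claim 2 (€11,805): deductible already satisfied, so patient's share is 30% × €11,805 = €3,541.50. Cost to patient: €3,541.50. OOP to date €5,849.90.
Claim 3 (€732): deductible already satisfied, so patient's share is 30% × €732 = €219.60. Patient pays €219.60; OOP now €6,069.50.
Claim 4 (€7,448): 30% coinsurance on €7,448 = €2,234.40. Adding that to €6,069.50 gives €8,303.90, past the €8,100 cap; patient pays only €8,100 − €6,069.50 = €2,030.50.

€2,030.50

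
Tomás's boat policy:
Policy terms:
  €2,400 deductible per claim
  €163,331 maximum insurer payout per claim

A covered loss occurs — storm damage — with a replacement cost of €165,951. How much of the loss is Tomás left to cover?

€2,620

Less the €2,400 deductible: €165,951 − €2,400 = €163,551.
€163,551 exceeds the €163,331 limit, so the insurer pays the limit: €163,331.
Out of pocket: €165,951 − €163,331 = €2,620.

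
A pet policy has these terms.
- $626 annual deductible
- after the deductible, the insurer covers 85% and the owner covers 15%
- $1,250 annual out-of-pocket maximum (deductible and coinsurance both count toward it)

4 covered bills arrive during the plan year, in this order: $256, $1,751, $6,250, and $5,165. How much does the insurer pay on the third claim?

$5,833.15

Claim 1 ($256): fully absorbed by the deductible. Cost to owner: $256. OOP to date $256. Plan pays $256 − $256 = $0.
Claim 2 ($1,751): deductible takes $370, $1,381 remains; coinsurance $1,381 × 15% = $207.15. Owner pays $577.15; OOP now $833.15. Plan pays $1,751 − $577.15 = $1,173.85.
Claim 3 ($6,250): deductible already satisfied, so owner's share is 15% × $6,250 = $937.50. OOP would hit $1,770.65 > $1,250, so the cap limits the owner to $1,250 − $833.15 = $416.85. Plan pays $6,250 − $416.85 = $5,833.15.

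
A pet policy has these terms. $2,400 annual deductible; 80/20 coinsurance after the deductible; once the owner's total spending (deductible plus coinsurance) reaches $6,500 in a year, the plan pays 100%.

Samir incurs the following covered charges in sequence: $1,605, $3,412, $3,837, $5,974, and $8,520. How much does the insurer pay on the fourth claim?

Claim 1 ($1,605): entire amount goes to the deductible. Cost to owner: $1,605. OOP to date $1,605. Insurer: $1,605 − $1,605 = $0.
Claim 2 ($3,412): deductible takes $795, $2,617 remains; owner's 20% is $523.40. Owner pays $1,318.40; OOP now $2,923.40. Insurer: $3,412 − $1,318.40 = $2,093.60.
Claim 3 ($3,837): 20% coinsurance on $3,837 = $767.40. Owner owes $767.40 (running OOP $3,690.80). Plan pays $3,837 − $767.40 = $3,069.60.
Claim 4 ($5,974): deductible already satisfied, so owner's share is 20% × $5,974 = $1,194.80. Owner owes $1,194.80 (running OOP $4,885.60). Insurer: $5,974 − $1,194.80 = $4,779.20.

$4,779.20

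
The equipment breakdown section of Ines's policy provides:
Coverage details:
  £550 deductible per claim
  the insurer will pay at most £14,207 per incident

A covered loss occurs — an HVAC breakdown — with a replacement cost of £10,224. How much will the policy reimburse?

£9,674

Less the £550 deductible: £10,224 − £550 = £9,674.
£9,674 ≤ £14,207, so the limit doesn't bind; insurer pays £9,674.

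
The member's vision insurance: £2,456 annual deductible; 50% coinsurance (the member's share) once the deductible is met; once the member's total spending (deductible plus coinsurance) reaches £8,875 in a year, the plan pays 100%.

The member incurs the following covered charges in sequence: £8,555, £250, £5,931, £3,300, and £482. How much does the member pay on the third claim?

£2,965.50

Claim 1 — £8,555: £2,456 finishes the deductible; £6,099 goes to coinsurance; coinsurance £6,099 × 50% = £3,049.50. Member pays £5,505.50; OOP now £5,505.50.
Claim 2 — £250: deductible already satisfied, so member's share is 50% × £250 = £125. Member owes £125 (running OOP £5,630.50).
Claim 3 — £5,931: deductible met; 50% of £5,931 = £2,965.50. Cost to member: £2,965.50. OOP to date £8,596.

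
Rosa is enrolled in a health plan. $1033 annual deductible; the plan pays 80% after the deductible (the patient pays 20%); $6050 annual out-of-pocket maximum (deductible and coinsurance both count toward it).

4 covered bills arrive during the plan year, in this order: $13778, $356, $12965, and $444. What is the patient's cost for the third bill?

$2396.80

#1 ($13778): $1033 to deductible, leaving $12745; 20% of $12745 = $2549. Patient pays $3582; OOP now $3582.
#2 ($356): 20% coinsurance on $356 = $71.20. Patient pays $71.20; OOP now $3653.20.
#3 ($12965): deductible met; 20% of $12965 = $2593. Adding that to $3653.20 gives $6246.20, past the $6050 cap; patient pays only $6050 − $3653.20 = $2396.80.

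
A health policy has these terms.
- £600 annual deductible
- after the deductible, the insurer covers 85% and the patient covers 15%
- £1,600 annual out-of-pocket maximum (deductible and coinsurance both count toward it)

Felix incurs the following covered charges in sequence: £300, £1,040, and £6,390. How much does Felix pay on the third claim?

Claim 1 (£300): fully absorbed by the deductible. Patient owes £300 (running OOP £300).
Claim 2 (£1,040): £300 finishes the deductible; £740 goes to coinsurance; 15% of £740 = £111. Cost to patient: £411. OOP to date £711.
Claim 3 (£6,390): deductible met; 15% of £6,390 = £958.50. OOP would hit £1,669.50 > £1,600, so the cap limits the patient to £1,600 − £711 = £889.

£889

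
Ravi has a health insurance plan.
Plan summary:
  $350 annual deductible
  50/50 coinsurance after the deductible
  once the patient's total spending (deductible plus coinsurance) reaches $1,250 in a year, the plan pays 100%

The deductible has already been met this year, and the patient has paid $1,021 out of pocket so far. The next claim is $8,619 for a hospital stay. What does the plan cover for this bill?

With the deductible met, the entire $8,619 is subject to coinsurance.
Patient's 50% share of $8,619 is $4,309.50.
Year-to-date out-of-pocket would reach $1,021 + $4,309.50 = $5,330.50, above the $1,250 maximum, so the patient pays only $1,250 − $1,021 = $229.
Insurer pays the balance: $8,619 − $229 = $8,390.

$8,390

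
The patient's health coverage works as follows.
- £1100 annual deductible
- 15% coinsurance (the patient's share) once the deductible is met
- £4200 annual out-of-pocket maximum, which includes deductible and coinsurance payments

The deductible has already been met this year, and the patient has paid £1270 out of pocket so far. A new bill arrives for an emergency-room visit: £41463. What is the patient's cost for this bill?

With the deductible met, the entire £41463 is subject to coinsurance.
15% of £41463 = £6219.45 falls to the patient.
Adding £6219.45 to the £1270 already spent would give £7489.45, which exceeds the £4200 cap; the patient pays just £4200 − £1270 = £2930.

£2930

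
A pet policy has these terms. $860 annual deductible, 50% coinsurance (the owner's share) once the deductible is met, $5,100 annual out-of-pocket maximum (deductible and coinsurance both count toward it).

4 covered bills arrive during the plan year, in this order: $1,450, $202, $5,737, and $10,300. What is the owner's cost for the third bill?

Bill 1, $1,450: $860 finishes the deductible; $590 goes to coinsurance; owner's 50% is $295. Owner pays $1,155; OOP now $1,155.
Bill 2, $202: deductible already satisfied, so owner's share is 50% × $202 = $101. Owner owes $101 (running OOP $1,256).
Bill 3, $5,737: 50% coinsurance on $5,737 = $2,868.50. Owner owes $2,868.50 (running OOP $4,124.50).

$2,868.50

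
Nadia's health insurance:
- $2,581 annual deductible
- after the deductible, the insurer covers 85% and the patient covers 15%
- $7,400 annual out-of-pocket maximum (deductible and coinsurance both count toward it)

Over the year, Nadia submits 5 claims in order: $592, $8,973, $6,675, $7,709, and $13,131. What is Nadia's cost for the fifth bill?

Claim 1 — $592: fully absorbed by the deductible. Patient pays $592; OOP now $592.
Claim 2 — $8,973: $1,989 finishes the deductible; $6,984 goes to coinsurance; patient's 15% is $1,047.60. Patient pays $3,036.60; OOP now $3,628.60.
Claim 3 — $6,675: deductible met; 15% of $6,675 = $1,001.25. Patient pays $1,001.25; OOP now $4,629.85.
Claim 4 — $7,709: deductible met; 15% of $7,709 = $1,156.35. Cost to patient: $1,156.35. OOP to date $5,786.20.
Claim 5 — $13,131: deductible met; 15% of $13,131 = $1,969.65. Adding that to $5,786.20 gives $7,755.85, past the $7,400 cap; patient pays only $7,400 − $5,786.20 = $1,613.80.

$1,613.80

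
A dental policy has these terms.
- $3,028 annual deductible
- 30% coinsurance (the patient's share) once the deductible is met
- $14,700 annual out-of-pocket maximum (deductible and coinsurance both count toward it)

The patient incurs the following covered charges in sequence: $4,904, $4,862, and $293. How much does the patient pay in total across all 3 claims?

$5,137.30

#1 ($4,904): $3,028 finishes the deductible; $1,876 goes to coinsurance; patient's 30% is $562.80. Patient owes $3,590.80 (running OOP $3,590.80).
#2 ($4,862): deductible met; 30% of $4,862 = $1,458.60. Patient pays $1,458.60; OOP now $5,049.40.
#3 ($293): deductible already satisfied, so patient's share is 30% × $293 = $87.90. Patient owes $87.90 (running OOP $5,137.30).
Total paid by the patient: $3,590.80 + $1,458.60 + $87.90 = $5,137.30.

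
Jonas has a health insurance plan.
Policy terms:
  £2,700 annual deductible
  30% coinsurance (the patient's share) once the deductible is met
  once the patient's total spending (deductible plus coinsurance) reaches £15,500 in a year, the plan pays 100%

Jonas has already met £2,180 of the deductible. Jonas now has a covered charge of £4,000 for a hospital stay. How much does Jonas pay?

Deductible still to meet: £2,700 − £2,180 = £520.
The remaining £3,480 (= £4,000 − £520) moves to coinsurance.
Patient's 30% share of £3,480 is £1,044.
Patient responsibility before any cap: £520 + £1,044 = £1,564.
Year-to-date out-of-pocket becomes £2,180 + £1,564 = £3,744, still under the £15,500 maximum, so no cap applies.

£1,564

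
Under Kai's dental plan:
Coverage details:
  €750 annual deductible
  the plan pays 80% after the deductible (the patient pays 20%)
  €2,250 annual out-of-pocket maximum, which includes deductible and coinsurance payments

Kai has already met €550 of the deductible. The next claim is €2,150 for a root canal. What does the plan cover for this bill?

€1,560

Deductible still to meet: €750 − €550 = €200.
The remaining €1,950 (= €2,150 − €200) moves to coinsurance.
Patient's 20% share of €1,950 is €390.
So the patient owes €200 + €390 = €590 before any cap.
Year-to-date out-of-pocket becomes €550 + €590 = €1,140, still under the €2,250 maximum, so no cap applies.
The insurer covers the remainder: €2,150 − €590 = €1,560.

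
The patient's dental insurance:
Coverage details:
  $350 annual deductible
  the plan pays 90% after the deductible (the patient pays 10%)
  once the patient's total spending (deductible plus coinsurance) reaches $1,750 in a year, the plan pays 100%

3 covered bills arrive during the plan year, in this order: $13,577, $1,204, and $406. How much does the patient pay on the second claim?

#1 ($13,577): $350 finishes the deductible; $13,227 goes to coinsurance; patient's 10% is $1,322.70. Patient pays $1,672.70; OOP now $1,672.70.
#2 ($1,204): deductible met; 10% of $1,204 = $120.40. That would push OOP to $1,793.10, over the $1,750 cap, so patient pays $1,750 − $1,672.70 = $77.30.

$77.30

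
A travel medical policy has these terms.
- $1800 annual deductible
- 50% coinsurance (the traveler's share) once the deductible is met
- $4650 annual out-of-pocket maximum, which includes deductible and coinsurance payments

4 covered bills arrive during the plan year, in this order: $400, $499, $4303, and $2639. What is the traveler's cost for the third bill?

Claim 1 ($400): all of it applies to the deductible. Cost to traveler: $400. OOP to date $400.
Claim 2 ($499): fully absorbed by the deductible. Traveler pays $499; OOP now $899.
Claim 3 ($4303): $901 finishes the deductible; $3402 goes to coinsurance; coinsurance $3402 × 50% = $1701. Traveler owes $2602 (running OOP $3501).

$2602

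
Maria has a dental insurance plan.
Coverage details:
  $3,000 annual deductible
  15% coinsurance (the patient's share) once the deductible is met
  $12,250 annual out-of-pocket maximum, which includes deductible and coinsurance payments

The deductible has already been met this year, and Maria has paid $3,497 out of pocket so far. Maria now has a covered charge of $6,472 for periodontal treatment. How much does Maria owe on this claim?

With the deductible met, the entire $6,472 is subject to coinsurance.
Patient's 15% share of $6,472 is $970.80.
Total out-of-pocket so far would be $3,497 + $970.80 = $4,467.80, below the $12,250 cap — no reduction.

$970.80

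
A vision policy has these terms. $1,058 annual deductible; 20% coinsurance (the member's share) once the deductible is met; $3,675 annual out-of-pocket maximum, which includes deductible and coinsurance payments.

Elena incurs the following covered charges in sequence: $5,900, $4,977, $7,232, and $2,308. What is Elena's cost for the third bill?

Claim 1 — $5,900: $1,058 finishes the deductible; $4,842 goes to coinsurance; 20% of $4,842 = $968.40. Cost to member: $2,026.40. OOP to date $2,026.40.
Claim 2 — $4,977: 20% coinsurance on $4,977 = $995.40. Cost to member: $995.40. OOP to date $3,021.80.
Claim 3 — $7,232: 20% coinsurance on $7,232 = $1,446.40. Adding that to $3,021.80 gives $4,468.20, past the $3,675 cap; member pays only $3,675 − $3,021.80 = $653.20.

$653.20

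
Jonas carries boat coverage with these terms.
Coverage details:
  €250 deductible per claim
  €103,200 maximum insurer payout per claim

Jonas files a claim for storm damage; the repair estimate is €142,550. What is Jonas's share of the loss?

€39,350

Subtract the deductible: €142,550 − €250 = €142,300.
The €103,200 per-incident cap binds; insurer pays €103,200.
The owner bears the rest of the original loss: €142,550 − €103,200 = €39,350.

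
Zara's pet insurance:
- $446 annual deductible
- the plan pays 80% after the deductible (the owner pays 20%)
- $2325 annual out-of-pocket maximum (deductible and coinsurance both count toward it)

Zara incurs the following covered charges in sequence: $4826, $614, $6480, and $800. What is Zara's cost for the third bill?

$880.20

Claim 1 ($4826): $446 to deductible, leaving $4380; coinsurance $4380 × 20% = $876. Cost to owner: $1322. OOP to date $1322.
Claim 2 ($614): deductible already satisfied, so owner's share is 20% × $614 = $122.80. Owner pays $122.80; OOP now $1444.80.
Claim 3 ($6480): 20% coinsurance on $6480 = $1296. Adding that to $1444.80 gives $2740.80, past the $2325 cap; owner pays only $2325 − $1444.80 = $880.20.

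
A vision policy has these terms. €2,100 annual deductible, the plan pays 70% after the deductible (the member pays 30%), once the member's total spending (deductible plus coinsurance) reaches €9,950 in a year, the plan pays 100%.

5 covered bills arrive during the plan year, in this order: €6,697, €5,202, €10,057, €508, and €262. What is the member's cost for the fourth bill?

#1 (€6,697): €2,100 to deductible, leaving €4,597; member's 30% is €1,379.10. Member owes €3,479.10 (running OOP €3,479.10).
#2 (€5,202): deductible already satisfied, so member's share is 30% × €5,202 = €1,560.60. Member owes €1,560.60 (running OOP €5,039.70).
#3 (€10,057): 30% coinsurance on €10,057 = €3,017.10. Cost to member: €3,017.10. OOP to date €8,056.80.
#4 (€508): deductible met; 30% of €508 = €152.40. Cost to member: €152.40. OOP to date €8,209.20.

€152.40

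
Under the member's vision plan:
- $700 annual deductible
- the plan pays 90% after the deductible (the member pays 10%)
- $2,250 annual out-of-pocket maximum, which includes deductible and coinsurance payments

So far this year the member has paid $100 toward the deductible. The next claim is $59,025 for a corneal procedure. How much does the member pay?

$2,150

Deductible still to meet: $700 − $100 = $600.
After the $600 deductible portion, $59,025 − $600 = $58,425 is subject to coinsurance.
10% of $58,425 = $5,842.50 falls to the member.
Member responsibility before any cap: $600 + $5,842.50 = $6,442.50.
That would bring total out-of-pocket to $6,542.50, past the $2,250 cap. The member is capped at $2,250 − $100 = $2,150 on this claim.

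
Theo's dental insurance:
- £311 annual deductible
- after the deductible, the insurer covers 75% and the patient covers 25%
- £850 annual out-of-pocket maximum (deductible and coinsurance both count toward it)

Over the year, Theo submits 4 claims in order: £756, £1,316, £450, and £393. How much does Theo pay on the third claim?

£98.75

Claim 1 (£756): £311 to deductible, leaving £445; 25% of £445 = £111.25. Patient owes £422.25 (running OOP £422.25).
Claim 2 (£1,316): 25% coinsurance on £1,316 = £329. Patient pays £329; OOP now £751.25.
Claim 3 (£450): deductible met; 25% of £450 = £112.50. That would push OOP to £863.75, over the £850 cap, so patient pays £850 − £751.25 = £98.75.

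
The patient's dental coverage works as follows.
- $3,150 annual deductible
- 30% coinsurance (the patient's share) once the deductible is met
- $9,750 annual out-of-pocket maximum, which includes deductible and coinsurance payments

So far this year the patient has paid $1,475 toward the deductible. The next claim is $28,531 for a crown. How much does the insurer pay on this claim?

Remaining deductible: $3,150 − $1,475 = $1,675.
That leaves $28,531 − $1,675 = $26,856 for coinsurance.
30% of $26,856 = $8,056.80 falls to the patient.
Patient responsibility before any cap: $1,675 + $8,056.80 = $9,731.80.
Adding $9,731.80 to the $1,475 already spent would give $11,206.80, which exceeds the $9,750 cap; the patient pays just $9,750 − $1,475 = $8,275.
The plan picks up $28,531 − $8,275 = $20,256.

$20,256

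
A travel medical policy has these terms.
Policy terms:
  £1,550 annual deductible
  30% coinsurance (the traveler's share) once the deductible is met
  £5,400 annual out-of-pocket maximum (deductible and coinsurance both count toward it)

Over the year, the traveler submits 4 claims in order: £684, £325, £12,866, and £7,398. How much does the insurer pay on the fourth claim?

#1 (£684): all of it applies to the deductible. Cost to traveler: £684. OOP to date £684. Plan pays £684 − £684 = £0.
#2 (£325): fully absorbed by the deductible. Cost to traveler: £325. OOP to date £1,009. Plan pays £325 − £325 = £0.
#3 (£12,866): deductible takes £541, £12,325 remains; coinsurance £12,325 × 30% = £3,697.50. Traveler owes £4,238.50 (running OOP £5,247.50). Plan pays £12,866 − £4,238.50 = £8,627.50.
#4 (£7,398): deductible already satisfied, so traveler's share is 30% × £7,398 = £2,219.40. That would push OOP to £7,466.90, over the £5,400 cap, so traveler pays £5,400 − £5,247.50 = £152.50. Insurer: £7,398 − £152.50 = £7,245.50.

£7,245.50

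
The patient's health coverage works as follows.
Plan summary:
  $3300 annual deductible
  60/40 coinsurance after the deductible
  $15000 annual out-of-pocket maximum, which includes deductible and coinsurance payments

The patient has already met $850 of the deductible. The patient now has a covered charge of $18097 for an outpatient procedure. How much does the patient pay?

Remaining deductible: $3300 − $850 = $2450.
After the $2450 deductible portion, $18097 − $2450 = $15647 is subject to coinsurance.
Patient's 40% share of $15647 is $6258.80.
Patient responsibility before any cap: $2450 + $6258.80 = $8708.80.
Total out-of-pocket so far would be $850 + $8708.80 = $9558.80, below the $15000 cap — no reduction.

$8708.80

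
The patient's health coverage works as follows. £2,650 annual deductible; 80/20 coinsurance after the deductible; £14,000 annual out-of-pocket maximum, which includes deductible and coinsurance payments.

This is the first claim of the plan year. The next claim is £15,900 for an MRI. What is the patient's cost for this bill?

Deductible not yet touched, so the first £2,650 of the bill goes to the deductible.
After the £2,650 deductible portion, £15,900 − £2,650 = £13,250 is subject to coinsurance.
Patient's 20% share of £13,250 is £2,650.
That puts the patient's cost at £2,650 + £2,650 = £5,300 before any cap.
Total out-of-pocket so far would be £0 + £5,300 = £5,300, below the £14,000 cap — no reduction.

£5,300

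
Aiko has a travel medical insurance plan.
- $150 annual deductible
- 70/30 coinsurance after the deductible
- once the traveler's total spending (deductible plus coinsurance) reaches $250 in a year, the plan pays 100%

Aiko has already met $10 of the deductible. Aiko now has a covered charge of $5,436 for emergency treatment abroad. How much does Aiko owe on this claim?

$240

Remaining deductible: $150 − $10 = $140.
That leaves $5,436 − $140 = $5,296 for coinsurance.
Coinsurance: $5,296 × 30% = $1,588.80.
That puts the traveler's cost at $140 + $1,588.80 = $1,728.80 before any cap.
Year-to-date out-of-pocket would reach $10 + $1,728.80 = $1,738.80, above the $250 maximum, so the traveler pays only $250 − $10 = $240.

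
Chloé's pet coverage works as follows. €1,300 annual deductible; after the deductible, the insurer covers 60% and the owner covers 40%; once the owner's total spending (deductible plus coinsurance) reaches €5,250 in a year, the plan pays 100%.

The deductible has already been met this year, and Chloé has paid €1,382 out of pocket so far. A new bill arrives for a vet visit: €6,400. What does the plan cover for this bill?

€3,840

With the deductible met, the entire €6,400 is subject to coinsurance.
Owner's 40% share of €6,400 is €2,560.
Year-to-date out-of-pocket becomes €1,382 + €2,560 = €3,942, still under the €5,250 maximum, so no cap applies.
Insurer pays the balance: €6,400 − €2,560 = €3,840.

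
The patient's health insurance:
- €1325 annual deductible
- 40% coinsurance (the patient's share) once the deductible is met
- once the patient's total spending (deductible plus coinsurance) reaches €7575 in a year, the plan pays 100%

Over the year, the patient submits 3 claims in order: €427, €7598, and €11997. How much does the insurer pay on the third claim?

€8427

Bill 1, €427: fully absorbed by the deductible. Cost to patient: €427. OOP to date €427. Insurer: €427 − €427 = €0.
Bill 2, €7598: €898 to deductible, leaving €6700; coinsurance €6700 × 40% = €2680. Patient owes €3578 (running OOP €4005). Plan pays €7598 − €3578 = €4020.
Bill 3, €11997: 40% coinsurance on €11997 = €4798.80. Adding that to €4005 gives €8803.80, past the €7575 cap; patient pays only €7575 − €4005 = €3570. Insurer: €11997 − €3570 = €8427.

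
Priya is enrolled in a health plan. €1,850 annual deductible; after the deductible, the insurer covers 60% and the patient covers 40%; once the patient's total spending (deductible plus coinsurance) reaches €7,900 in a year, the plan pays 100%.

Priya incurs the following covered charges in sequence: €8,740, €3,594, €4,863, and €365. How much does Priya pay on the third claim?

#1 (€8,740): €1,850 finishes the deductible; €6,890 goes to coinsurance; 40% of €6,890 = €2,756. Cost to patient: €4,606. OOP to date €4,606.
#2 (€3,594): deductible met; 40% of €3,594 = €1,437.60. Cost to patient: €1,437.60. OOP to date €6,043.60.
#3 (€4,863): deductible already satisfied, so patient's share is 40% × €4,863 = €1,945.20. OOP would hit €7,988.80 > €7,900, so the cap limits the patient to €7,900 − €6,043.60 = €1,856.40.

€1,856.40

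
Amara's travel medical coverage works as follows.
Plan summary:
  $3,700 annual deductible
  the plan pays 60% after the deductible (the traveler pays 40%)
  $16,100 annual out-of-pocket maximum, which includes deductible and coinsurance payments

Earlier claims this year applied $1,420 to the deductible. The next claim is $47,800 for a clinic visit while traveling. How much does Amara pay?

Remaining deductible: $3,700 − $1,420 = $2,280.
That leaves $47,800 − $2,280 = $45,520 for coinsurance.
Coinsurance: $45,520 × 40% = $18,208.
Traveler responsibility before any cap: $2,280 + $18,208 = $20,488.
Year-to-date out-of-pocket would reach $1,420 + $20,488 = $21,908, above the $16,100 maximum, so the traveler pays only $16,100 − $1,420 = $14,680.

$14,680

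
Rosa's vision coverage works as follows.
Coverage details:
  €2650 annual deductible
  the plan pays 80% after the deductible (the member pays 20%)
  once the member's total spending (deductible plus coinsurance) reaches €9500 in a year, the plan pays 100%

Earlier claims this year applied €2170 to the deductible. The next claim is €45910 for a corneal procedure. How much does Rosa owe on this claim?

€7330

Deductible still to meet: €2650 − €2170 = €480.
That leaves €45910 − €480 = €45430 for coinsurance.
20% of €45430 = €9086 falls to the member.
Member responsibility before any cap: €480 + €9086 = €9566.
Year-to-date out-of-pocket would reach €2170 + €9566 = €11736, above the €9500 maximum, so the member pays only €9500 − €2170 = €7330.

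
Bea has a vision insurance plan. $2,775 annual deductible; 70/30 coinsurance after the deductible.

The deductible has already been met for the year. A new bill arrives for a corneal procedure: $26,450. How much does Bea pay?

$7,935

With the deductible met, the entire $26,450 is subject to coinsurance.
30% of $26,450 = $7,935 falls to the member.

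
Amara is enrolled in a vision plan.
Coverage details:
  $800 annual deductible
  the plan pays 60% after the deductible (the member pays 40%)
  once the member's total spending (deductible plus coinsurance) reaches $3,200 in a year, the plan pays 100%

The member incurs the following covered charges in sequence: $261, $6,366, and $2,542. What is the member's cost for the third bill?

Claim 1 — $261: all of it applies to the deductible. Member owes $261 (running OOP $261).
Claim 2 — $6,366: deductible takes $539, $5,827 remains; member's 40% is $2,330.80. Member pays $2,869.80; OOP now $3,130.80.
Claim 3 — $2,542: deductible already satisfied, so member's share is 40% × $2,542 = $1,016.80. Adding that to $3,130.80 gives $4,147.60, past the $3,200 cap; member pays only $3,200 − $3,130.80 = $69.20.

$69.20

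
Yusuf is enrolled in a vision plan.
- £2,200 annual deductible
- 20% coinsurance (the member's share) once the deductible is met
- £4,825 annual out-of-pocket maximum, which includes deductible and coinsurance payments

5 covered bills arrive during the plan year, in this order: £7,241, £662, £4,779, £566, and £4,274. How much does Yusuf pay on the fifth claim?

Claim 1 — £7,241: £2,200 finishes the deductible; £5,041 goes to coinsurance; 20% of £5,041 = £1,008.20. Member owes £3,208.20 (running OOP £3,208.20).
Claim 2 — £662: 20% coinsurance on £662 = £132.40. Member pays £132.40; OOP now £3,340.60.
Claim 3 — £4,779: 20% coinsurance on £4,779 = £955.80. Cost to member: £955.80. OOP to date £4,296.40.
Claim 4 — £566: 20% coinsurance on £566 = £113.20. Member owes £113.20 (running OOP £4,409.60).
Claim 5 — £4,274: deductible already satisfied, so member's share is 20% × £4,274 = £854.80. Adding that to £4,409.60 gives £5,264.40, past the £4,825 cap; member pays only £4,825 − £4,409.60 = £415.40.

£415.40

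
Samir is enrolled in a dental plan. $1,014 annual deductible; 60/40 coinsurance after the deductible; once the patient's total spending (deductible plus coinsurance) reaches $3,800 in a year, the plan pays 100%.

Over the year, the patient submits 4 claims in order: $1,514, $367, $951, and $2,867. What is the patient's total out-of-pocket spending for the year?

Claim 1 ($1,514): $1,014 to deductible, leaving $500; coinsurance $500 × 40% = $200. Patient owes $1,214 (running OOP $1,214).
Claim 2 ($367): deductible already satisfied, so patient's share is 40% × $367 = $146.80. Cost to patient: $146.80. OOP to date $1,360.80.
Claim 3 ($951): deductible already satisfied, so patient's share is 40% × $951 = $380.40. Cost to patient: $380.40. OOP to date $1,741.20.
Claim 4 ($2,867): 40% coinsurance on $2,867 = $1,146.80. Cost to patient: $1,146.80. OOP to date $2,888.
Summing the patient's payments: $1,214 + $146.80 + $380.40 + $1,146.80 = $2,888.

$2,888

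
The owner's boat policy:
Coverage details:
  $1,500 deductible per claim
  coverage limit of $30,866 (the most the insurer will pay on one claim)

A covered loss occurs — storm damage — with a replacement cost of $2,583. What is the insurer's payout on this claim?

Less the $1,500 deductible: $2,583 − $1,500 = $1,083.
$1,083 ≤ $30,866, so the limit doesn't bind; insurer pays $1,083.

$1,083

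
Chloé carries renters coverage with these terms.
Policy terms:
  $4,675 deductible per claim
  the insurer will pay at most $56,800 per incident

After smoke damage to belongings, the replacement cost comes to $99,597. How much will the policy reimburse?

Subtract the deductible: $99,597 − $4,675 = $94,922.
The $56,800 per-incident cap binds; insurer pays $56,800.

$56,800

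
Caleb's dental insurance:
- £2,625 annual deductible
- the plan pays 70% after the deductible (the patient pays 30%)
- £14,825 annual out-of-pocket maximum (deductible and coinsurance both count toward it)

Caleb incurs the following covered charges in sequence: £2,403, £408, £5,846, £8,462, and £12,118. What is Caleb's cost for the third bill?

Bill 1, £2,403: fully absorbed by the deductible. Patient pays £2,403; OOP now £2,403.
Bill 2, £408: deductible takes £222, £186 remains; 30% of £186 = £55.80. Patient pays £277.80; OOP now £2,680.80.
Bill 3, £5,846: 30% coinsurance on £5,846 = £1,753.80. Patient pays £1,753.80; OOP now £4,434.60.

£1,753.80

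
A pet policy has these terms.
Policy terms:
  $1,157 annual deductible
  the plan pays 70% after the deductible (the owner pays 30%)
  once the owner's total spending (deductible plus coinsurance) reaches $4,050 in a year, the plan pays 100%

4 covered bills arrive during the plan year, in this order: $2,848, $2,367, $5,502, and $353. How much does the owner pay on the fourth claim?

$25

Claim 1 ($2,848): deductible takes $1,157, $1,691 remains; coinsurance $1,691 × 30% = $507.30. Cost to owner: $1,664.30. OOP to date $1,664.30.
Claim 2 ($2,367): deductible already satisfied, so owner's share is 30% × $2,367 = $710.10. Owner pays $710.10; OOP now $2,374.40.
Claim 3 ($5,502): deductible met; 30% of $5,502 = $1,650.60. Owner pays $1,650.60; OOP now $4,025.
Claim 4 ($353): deductible already satisfied, so owner's share is 30% × $353 = $105.90. Adding that to $4,025 gives $4,130.90, past the $4,050 cap; owner pays only $4,050 − $4,025 = $25.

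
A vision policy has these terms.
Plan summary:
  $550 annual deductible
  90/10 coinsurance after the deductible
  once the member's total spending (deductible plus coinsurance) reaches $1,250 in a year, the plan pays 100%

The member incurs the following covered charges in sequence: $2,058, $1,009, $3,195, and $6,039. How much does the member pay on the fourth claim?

Claim 1 — $2,058: $550 finishes the deductible; $1,508 goes to coinsurance; 10% of $1,508 = $150.80. Cost to member: $700.80. OOP to date $700.80.
Claim 2 — $1,009: deductible met; 10% of $1,009 = $100.90. Cost to member: $100.90. OOP to date $801.70.
Claim 3 — $3,195: 10% coinsurance on $3,195 = $319.50. Member owes $319.50 (running OOP $1,121.20).
Claim 4 — $6,039: deductible already satisfied, so member's share is 10% × $6,039 = $603.90. OOP would hit $1,725.10 > $1,250, so the cap limits the member to $1,250 − $1,121.20 = $128.80.

$128.80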